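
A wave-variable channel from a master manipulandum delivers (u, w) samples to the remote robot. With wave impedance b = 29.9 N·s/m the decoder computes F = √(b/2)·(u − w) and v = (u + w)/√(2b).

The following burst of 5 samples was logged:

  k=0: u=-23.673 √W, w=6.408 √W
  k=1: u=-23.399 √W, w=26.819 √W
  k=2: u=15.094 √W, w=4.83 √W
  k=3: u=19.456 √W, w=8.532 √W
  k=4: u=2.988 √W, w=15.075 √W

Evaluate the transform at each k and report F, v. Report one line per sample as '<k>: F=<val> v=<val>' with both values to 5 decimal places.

0: F=-116.30888 v=-2.23263
1: F=-194.16905 v=0.44226
2: F=39.68599 v=2.57648
3: F=42.23790 v=3.61927
4: F=-46.73466 v=2.33582

k=0: u−w=-30.08100, u+w=-17.26500; √(b/2)=3.86652, √(2b)=7.73305; F=3.86652×(-30.081)=-116.30888, v=-17.26500/7.73305=-2.23263
k=1: u−w=-50.21800, u+w=3.42000; √(b/2)=3.86652, √(2b)=7.73305; F=3.86652×(-50.218)=-194.16905, v=3.42000/7.73305=0.44226
k=2: u−w=10.26400, u+w=19.92400; √(b/2)=3.86652, √(2b)=7.73305; F=3.86652×10.264=39.68599, v=19.92400/7.73305=2.57648
k=3: u−w=10.92400, u+w=27.98800; √(b/2)=3.86652, √(2b)=7.73305; F=3.86652×10.924=42.23790, v=27.98800/7.73305=3.61927
k=4: u−w=-12.08700, u+w=18.06300; √(b/2)=3.86652, √(2b)=7.73305; F=3.86652×(-12.087)=-46.73466, v=18.06300/7.73305=2.33582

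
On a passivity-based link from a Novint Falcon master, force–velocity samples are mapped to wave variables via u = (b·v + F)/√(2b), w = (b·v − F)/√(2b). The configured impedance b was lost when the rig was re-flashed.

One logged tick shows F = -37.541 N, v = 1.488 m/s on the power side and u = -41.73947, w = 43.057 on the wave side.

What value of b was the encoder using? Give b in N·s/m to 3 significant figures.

b = 0.392 N·s/m

u + w = 1.31753;  u + w = √(2b)·v, so √(2b) = 1.31753/1.488 = 0.88544.
b = (√(2b))²/2 = 0.78400/2 = 0.39200.
(Check via u − w = 2F/√(2b): u − w = -84.79647, 2F/√(2b) = -84.79656.)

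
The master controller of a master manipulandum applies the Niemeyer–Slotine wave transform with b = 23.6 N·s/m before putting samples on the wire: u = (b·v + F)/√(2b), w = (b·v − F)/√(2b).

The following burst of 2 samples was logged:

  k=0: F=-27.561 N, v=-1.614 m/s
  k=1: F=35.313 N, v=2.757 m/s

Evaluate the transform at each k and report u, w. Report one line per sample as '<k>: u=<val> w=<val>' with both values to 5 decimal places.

0: u=-9.55593 w=-1.53261
1: u=14.61061 w=4.33060

k=0: b·v=23.6×(-1.614)=-38.09040; √(2b)=6.87023; u=(-38.09040+(-27.561))/6.87023=-9.55593, w=(-38.09040−(-27.561))/6.87023=-1.53261
k=1: b·v=23.6×2.757=65.06520; √(2b)=6.87023; u=(65.06520+35.313)/6.87023=14.61061, w=(65.06520−35.313)/6.87023=4.33060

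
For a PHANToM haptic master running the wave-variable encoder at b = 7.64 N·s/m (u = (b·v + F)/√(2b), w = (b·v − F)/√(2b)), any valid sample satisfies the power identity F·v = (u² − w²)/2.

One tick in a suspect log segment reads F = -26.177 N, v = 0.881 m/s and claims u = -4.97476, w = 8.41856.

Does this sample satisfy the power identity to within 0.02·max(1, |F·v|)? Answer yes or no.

yes

F·v = (-26.177)×0.881 = -23.06194 W.
(u² − w²)/2 = (24.74824 − 70.87215)/2 = -23.06196 W.
|Δ| = 0.00002;  2% of max(1, |F·v|) = 0.46124.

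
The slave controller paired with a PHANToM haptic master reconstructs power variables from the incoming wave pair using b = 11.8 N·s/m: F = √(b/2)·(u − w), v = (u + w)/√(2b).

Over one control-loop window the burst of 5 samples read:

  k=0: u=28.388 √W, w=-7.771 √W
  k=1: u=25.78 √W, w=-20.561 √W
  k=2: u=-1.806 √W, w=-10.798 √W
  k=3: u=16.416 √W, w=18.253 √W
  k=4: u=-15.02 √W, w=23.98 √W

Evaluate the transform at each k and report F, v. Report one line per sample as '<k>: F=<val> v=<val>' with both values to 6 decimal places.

0: F=87.829906 v=4.243942
1: F=112.561898 v=1.074314
2: F=21.841492 v=-2.594492
3: F=-4.462057 v=7.136501
4: F=-94.730671 v=1.844387

k=0: u−w=36.159000, u+w=20.617000; √(b/2)=2.428992, √(2b)=4.857983; F=2.428992×36.159=87.829906, v=20.617000/4.857983=4.243942
k=1: u−w=46.341000, u+w=5.219000; √(b/2)=2.428992, √(2b)=4.857983; F=2.428992×46.341=112.561898, v=5.219000/4.857983=1.074314
k=2: u−w=8.992000, u+w=-12.604000; √(b/2)=2.428992, √(2b)=4.857983; F=2.428992×8.992=21.841492, v=-12.604000/4.857983=-2.594492
k=3: u−w=-1.837000, u+w=34.669000; √(b/2)=2.428992, √(2b)=4.857983; F=2.428992×(-1.837)=-4.462057, v=34.669000/4.857983=7.136501
k=4: u−w=-39.000000, u+w=8.960000; √(b/2)=2.428992, √(2b)=4.857983; F=2.428992×(-39.0)=-94.730671, v=8.960000/4.857983=1.844387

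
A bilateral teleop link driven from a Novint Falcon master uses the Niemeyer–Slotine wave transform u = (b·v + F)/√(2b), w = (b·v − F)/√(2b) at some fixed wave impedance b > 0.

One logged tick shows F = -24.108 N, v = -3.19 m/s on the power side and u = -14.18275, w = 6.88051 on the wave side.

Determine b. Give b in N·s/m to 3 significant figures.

b = 2.62 N·s/m

u + w = -7.3022;  u + w = √(2b)·v, so √(2b) = -7.3022/(-3.19) = 2.2891.
b = (√(2b))²/2 = 5.2400/2 = 2.6200.
(Check via u − w = 2F/√(2b): u − w = -21.0633, 2F/√(2b) = -21.0633.)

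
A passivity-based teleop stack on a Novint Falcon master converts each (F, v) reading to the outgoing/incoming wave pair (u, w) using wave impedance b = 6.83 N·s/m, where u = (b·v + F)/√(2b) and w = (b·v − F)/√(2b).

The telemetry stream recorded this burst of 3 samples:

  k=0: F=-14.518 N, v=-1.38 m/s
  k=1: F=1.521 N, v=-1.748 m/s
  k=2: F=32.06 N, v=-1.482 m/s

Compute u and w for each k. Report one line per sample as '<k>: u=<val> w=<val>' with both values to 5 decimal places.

k=0: b·v=6.83×(-1.38)=-9.42540; √(2b)=3.69594; u=(-9.42540+(-14.518))/3.69594=-6.47829, w=(-9.42540−(-14.518))/3.69594=1.37789
k=1: b·v=6.83×(-1.748)=-11.93884; √(2b)=3.69594; u=(-11.93884+1.521)/3.69594=-2.81872, w=(-11.93884−1.521)/3.69594=-3.64179
k=2: b·v=6.83×(-1.482)=-10.12206; √(2b)=3.69594; u=(-10.12206+32.06)/3.69594=5.93568, w=(-10.12206−32.06)/3.69594=-11.41307

0: u=-6.47829 w=1.37789
1: u=-2.81872 w=-3.64179
2: u=5.93568 w=-11.41307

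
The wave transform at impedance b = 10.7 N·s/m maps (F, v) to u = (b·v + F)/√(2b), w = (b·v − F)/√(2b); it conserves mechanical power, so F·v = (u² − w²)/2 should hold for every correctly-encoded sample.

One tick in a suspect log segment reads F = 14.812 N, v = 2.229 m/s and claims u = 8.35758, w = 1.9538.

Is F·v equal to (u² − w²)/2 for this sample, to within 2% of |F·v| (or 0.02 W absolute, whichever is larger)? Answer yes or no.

yes

F·v = 14.812×2.229 = 33.0159 W.
(u² − w²)/2 = (69.8491 − 3.8173)/2 = 33.0159 W.
|Δ| = 0.0000;  2% of max(1, |F·v|) = 0.6603.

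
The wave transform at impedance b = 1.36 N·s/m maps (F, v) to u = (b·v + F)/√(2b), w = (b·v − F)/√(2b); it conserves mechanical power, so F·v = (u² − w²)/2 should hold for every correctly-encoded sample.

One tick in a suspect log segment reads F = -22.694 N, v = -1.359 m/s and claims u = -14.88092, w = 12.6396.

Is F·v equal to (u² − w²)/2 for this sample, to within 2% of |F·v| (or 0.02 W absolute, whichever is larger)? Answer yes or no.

F·v = (-22.694)×(-1.359) = 30.84115 W.
(u² − w²)/2 = (221.44178 − 159.75949)/2 = 30.84115 W.
|Δ| = 0.00000;  2% of max(1, |F·v|) = 0.61682.

yes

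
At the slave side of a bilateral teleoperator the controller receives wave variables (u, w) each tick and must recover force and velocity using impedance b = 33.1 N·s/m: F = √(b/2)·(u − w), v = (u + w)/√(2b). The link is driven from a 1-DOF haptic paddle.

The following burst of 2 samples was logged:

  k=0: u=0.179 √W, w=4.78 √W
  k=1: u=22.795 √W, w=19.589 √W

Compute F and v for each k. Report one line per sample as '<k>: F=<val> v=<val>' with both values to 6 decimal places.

0: F=-18.717646 v=0.609488
1: F=13.042550 v=5.209223

k=0: u−w=-4.601000, u+w=4.959000; √(b/2)=4.068169, √(2b)=8.136338; F=4.068169×(-4.601)=-18.717646, v=4.959000/8.136338=0.609488
k=1: u−w=3.206000, u+w=42.384000; √(b/2)=4.068169, √(2b)=8.136338; F=4.068169×3.206=13.042550, v=42.384000/8.136338=5.209223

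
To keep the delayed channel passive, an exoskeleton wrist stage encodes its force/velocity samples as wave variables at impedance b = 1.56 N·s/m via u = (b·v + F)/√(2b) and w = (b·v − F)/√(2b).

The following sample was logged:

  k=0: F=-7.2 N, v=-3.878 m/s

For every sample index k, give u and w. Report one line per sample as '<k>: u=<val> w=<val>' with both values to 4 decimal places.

0: u=-7.5012 w=0.6512

k=0: b·v=1.56×(-3.878)=-6.0497; √(2b)=1.7664; u=(-6.0497+(-7.2))/1.7664=-7.5012, w=(-6.0497−(-7.2))/1.7664=0.6512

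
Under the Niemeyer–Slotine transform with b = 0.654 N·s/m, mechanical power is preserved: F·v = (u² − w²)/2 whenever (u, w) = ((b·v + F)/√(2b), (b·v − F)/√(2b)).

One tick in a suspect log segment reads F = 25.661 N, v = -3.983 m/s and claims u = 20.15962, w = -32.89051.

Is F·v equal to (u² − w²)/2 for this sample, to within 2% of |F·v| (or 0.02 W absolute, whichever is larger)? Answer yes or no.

F·v = 25.661×(-3.983) = -102.2078 W.
(u² − w²)/2 = (406.4103 − 1081.7856)/2 = -337.6877 W.
|Δ| = 235.4799;  2% of max(1, |F·v|) = 2.0442.

no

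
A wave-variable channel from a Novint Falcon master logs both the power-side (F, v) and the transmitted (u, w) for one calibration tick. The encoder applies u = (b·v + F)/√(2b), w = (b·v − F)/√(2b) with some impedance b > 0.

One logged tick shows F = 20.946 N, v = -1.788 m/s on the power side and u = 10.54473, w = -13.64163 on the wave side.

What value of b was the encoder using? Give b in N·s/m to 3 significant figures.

u + w = -3.09690;  u + w = √(2b)·v, so √(2b) = -3.09690/(-1.788) = 1.73205.
b = (√(2b))²/2 = 2.99999/2 = 1.49999.
(Check via u − w = 2F/√(2b): u − w = 24.18636, 2F/√(2b) = 24.18641.)

b = 1.5 N·s/m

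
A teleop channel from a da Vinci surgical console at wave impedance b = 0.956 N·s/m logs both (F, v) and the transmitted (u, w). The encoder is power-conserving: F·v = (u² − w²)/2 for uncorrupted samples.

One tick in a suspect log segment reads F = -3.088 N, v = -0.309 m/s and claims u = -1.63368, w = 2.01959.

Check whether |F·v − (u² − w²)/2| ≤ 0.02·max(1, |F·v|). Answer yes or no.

no

F·v = (-3.088)×(-0.309) = 0.95419 W.
(u² − w²)/2 = (2.66891 − 4.07874)/2 = -0.70492 W.
|Δ| = 1.65911;  2% of max(1, |F·v|) = 0.02000.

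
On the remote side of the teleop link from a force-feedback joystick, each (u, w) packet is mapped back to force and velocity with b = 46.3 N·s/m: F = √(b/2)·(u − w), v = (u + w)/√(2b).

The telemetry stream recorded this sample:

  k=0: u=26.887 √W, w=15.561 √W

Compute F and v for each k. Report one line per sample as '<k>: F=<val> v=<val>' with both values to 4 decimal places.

0: F=54.4944 v=4.4111

k=0: u−w=11.3260, u+w=42.4480; √(b/2)=4.8114, √(2b)=9.6229; F=4.8114×11.326=54.4944, v=42.4480/9.6229=4.4111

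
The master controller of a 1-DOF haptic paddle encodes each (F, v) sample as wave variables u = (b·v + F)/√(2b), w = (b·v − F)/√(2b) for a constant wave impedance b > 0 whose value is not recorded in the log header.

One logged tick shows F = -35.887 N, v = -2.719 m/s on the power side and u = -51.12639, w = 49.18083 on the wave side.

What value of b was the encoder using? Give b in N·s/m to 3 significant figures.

b = 0.256 N·s/m

u + w = -1.9456;  u + w = √(2b)·v, so √(2b) = -1.9456/(-2.719) = 0.7155.
b = (√(2b))²/2 = 0.5120/2 = 0.2560.
(Check via u − w = 2F/√(2b): u − w = -100.3072, 2F/√(2b) = -100.3071.)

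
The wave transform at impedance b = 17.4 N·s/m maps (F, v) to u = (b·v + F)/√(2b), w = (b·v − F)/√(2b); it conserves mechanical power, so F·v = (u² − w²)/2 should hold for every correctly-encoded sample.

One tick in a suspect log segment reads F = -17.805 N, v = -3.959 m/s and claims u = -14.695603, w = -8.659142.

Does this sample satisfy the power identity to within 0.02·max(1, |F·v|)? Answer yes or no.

yes

F·v = (-17.805)×(-3.959) = 70.489995 W.
(u² − w²)/2 = (215.960748 − 74.980740)/2 = 70.490004 W.
|Δ| = 0.000009;  2% of max(1, |F·v|) = 1.409800.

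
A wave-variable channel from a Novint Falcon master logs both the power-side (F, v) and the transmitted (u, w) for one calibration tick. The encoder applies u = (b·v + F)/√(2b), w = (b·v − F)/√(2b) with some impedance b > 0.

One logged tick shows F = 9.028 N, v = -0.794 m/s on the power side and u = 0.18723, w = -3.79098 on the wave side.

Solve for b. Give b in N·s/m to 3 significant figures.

b = 10.3 N·s/m

u + w = -3.60375;  u + w = √(2b)·v, so √(2b) = -3.60375/(-0.794) = 4.53873.
b = (√(2b))²/2 = 20.60005/2 = 10.30003.
(Check via u − w = 2F/√(2b): u − w = 3.97821, 2F/√(2b) = 3.97821.)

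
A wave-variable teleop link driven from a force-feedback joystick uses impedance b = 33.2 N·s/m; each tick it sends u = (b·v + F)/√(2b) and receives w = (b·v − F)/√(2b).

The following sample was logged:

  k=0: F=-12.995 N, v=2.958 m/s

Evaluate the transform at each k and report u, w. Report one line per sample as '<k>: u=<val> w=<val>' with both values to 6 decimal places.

0: u=10.457060 w=13.646557

k=0: b·v=33.2×2.958=98.205600; √(2b)=8.148620; u=(98.205600+(-12.995))/8.148620=10.457060, w=(98.205600−(-12.995))/8.148620=13.646557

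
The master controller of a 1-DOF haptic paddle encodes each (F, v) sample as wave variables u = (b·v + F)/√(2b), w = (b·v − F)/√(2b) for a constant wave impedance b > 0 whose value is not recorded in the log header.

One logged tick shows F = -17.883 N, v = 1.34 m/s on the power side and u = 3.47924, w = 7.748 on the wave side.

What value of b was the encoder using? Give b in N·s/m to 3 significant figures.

b = 35.1 N·s/m

u + w = 11.22724;  u + w = √(2b)·v, so √(2b) = 11.22724/1.34 = 8.37854.
b = (√(2b))²/2 = 70.19989/2 = 35.09994.
(Check via u − w = 2F/√(2b): u − w = -4.26876, 2F/√(2b) = -4.26876.)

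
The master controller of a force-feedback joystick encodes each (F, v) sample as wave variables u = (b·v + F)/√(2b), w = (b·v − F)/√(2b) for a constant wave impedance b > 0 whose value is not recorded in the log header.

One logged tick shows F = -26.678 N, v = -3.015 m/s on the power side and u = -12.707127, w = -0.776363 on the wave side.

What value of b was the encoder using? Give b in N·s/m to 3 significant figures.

b = 10 N·s/m

u + w = -13.483490;  u + w = √(2b)·v, so √(2b) = -13.483490/(-3.015) = 4.472136.
b = (√(2b))²/2 = 20.000000/2 = 10.000000.
(Check via u − w = 2F/√(2b): u − w = -11.930764, 2F/√(2b) = -11.930764.)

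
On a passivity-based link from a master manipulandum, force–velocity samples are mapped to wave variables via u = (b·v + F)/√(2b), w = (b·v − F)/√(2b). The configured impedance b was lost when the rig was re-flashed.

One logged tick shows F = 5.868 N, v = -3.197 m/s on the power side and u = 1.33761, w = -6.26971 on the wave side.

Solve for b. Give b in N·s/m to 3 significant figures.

b = 1.19 N·s/m

u + w = -4.93210;  u + w = √(2b)·v, so √(2b) = -4.93210/(-3.197) = 1.54273.
b = (√(2b))²/2 = 2.38001/2 = 1.19000.
(Check via u − w = 2F/√(2b): u − w = 7.60732, 2F/√(2b) = 7.60731.)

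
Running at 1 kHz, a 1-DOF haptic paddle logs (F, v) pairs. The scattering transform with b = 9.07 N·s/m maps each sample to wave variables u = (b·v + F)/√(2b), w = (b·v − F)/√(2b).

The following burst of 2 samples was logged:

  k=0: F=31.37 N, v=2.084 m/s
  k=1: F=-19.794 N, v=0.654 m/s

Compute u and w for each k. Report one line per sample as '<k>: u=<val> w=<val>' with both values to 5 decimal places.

k=0: b·v=9.07×2.084=18.90188; √(2b)=4.25911; u=(18.90188+31.37)/4.25911=11.80338, w=(18.90188−31.37)/4.25911=-2.92740
k=1: b·v=9.07×0.654=5.93178; √(2b)=4.25911; u=(5.93178+(-19.794))/4.25911=-3.25472, w=(5.93178−(-19.794))/4.25911=6.04018

0: u=11.80338 w=-2.92740
1: u=-3.25472 w=6.04018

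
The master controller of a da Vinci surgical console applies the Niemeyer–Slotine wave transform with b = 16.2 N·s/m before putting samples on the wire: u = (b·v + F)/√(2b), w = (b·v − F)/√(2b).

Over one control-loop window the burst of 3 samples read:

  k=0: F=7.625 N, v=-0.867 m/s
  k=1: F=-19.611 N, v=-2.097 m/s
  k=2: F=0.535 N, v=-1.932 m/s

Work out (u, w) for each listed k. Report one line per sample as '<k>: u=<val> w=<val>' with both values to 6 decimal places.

0: u=-1.127949 w=-3.807101
1: u=-9.413468 w=-2.522865
2: u=-5.404578 w=-5.592558

k=0: b·v=16.2×(-0.867)=-14.045400; √(2b)=5.692100; u=(-14.045400+7.625)/5.692100=-1.127949, w=(-14.045400−7.625)/5.692100=-3.807101
k=1: b·v=16.2×(-2.097)=-33.971400; √(2b)=5.692100; u=(-33.971400+(-19.611))/5.692100=-9.413468, w=(-33.971400−(-19.611))/5.692100=-2.522865
k=2: b·v=16.2×(-1.932)=-31.298400; √(2b)=5.692100; u=(-31.298400+0.535)/5.692100=-5.404578, w=(-31.298400−0.535)/5.692100=-5.592558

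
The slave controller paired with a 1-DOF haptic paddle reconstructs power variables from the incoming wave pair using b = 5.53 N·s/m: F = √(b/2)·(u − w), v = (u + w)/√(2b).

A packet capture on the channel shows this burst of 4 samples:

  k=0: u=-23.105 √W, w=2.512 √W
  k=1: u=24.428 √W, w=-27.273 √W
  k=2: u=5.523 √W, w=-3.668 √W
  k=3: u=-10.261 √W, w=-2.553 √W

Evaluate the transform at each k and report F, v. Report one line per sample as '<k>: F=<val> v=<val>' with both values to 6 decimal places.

k=0: u−w=-25.617000, u+w=-20.593000; √(b/2)=1.662829, √(2b)=3.325658; F=1.662829×(-25.617)=-42.596688, v=-20.593000/3.325658=-6.192158
k=1: u−w=51.701000, u+w=-2.845000; √(b/2)=1.662829, √(2b)=3.325658; F=1.662829×51.701=85.969918, v=-2.845000/3.325658=-0.855470
k=2: u−w=9.191000, u+w=1.855000; √(b/2)=1.662829, √(2b)=3.325658; F=1.662829×9.191=15.283061, v=1.855000/3.325658=0.557784
k=3: u−w=-7.708000, u+w=-12.814000; √(b/2)=1.662829, √(2b)=3.325658; F=1.662829×(-7.708)=-12.817085, v=-12.814000/3.325658=-3.853072

0: F=-42.596688 v=-6.192158
1: F=85.969918 v=-0.855470
2: F=15.283061 v=0.557784
3: F=-12.817085 v=-3.853072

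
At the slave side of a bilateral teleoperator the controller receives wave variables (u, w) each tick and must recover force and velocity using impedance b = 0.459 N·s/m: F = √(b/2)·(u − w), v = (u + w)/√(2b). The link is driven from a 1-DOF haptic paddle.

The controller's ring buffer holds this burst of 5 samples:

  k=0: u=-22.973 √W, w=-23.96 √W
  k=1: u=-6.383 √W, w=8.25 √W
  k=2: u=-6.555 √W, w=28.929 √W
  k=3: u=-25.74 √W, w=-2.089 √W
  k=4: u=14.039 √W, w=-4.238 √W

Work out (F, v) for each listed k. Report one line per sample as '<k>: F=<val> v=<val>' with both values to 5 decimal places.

0: F=0.47283 v=-48.98431
1: F=-7.01011 v=1.94860
2: F=-16.99902 v=23.35190
3: F=-11.33029 v=-29.04533
4: F=8.75581 v=10.22937

k=0: u−w=0.98700, u+w=-46.93300; √(b/2)=0.47906, √(2b)=0.95812; F=0.47906×0.987=0.47283, v=-46.93300/0.95812=-48.98431
k=1: u−w=-14.63300, u+w=1.86700; √(b/2)=0.47906, √(2b)=0.95812; F=0.47906×(-14.633)=-7.01011, v=1.86700/0.95812=1.94860
k=2: u−w=-35.48400, u+w=22.37400; √(b/2)=0.47906, √(2b)=0.95812; F=0.47906×(-35.484)=-16.99902, v=22.37400/0.95812=23.35190
k=3: u−w=-23.65100, u+w=-27.82900; √(b/2)=0.47906, √(2b)=0.95812; F=0.47906×(-23.651)=-11.33029, v=-27.82900/0.95812=-29.04533
k=4: u−w=18.27700, u+w=9.80100; √(b/2)=0.47906, √(2b)=0.95812; F=0.47906×18.277=8.75581, v=9.80100/0.95812=10.22937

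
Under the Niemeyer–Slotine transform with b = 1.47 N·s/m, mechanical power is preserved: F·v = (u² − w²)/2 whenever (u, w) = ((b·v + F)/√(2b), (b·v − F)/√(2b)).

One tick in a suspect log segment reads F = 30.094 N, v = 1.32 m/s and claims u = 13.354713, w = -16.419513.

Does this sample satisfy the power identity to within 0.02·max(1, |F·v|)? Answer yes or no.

no

F·v = 30.094×1.32 = 39.724080 W.
(u² − w²)/2 = (178.348359 − 269.600407)/2 = -45.626024 W.
|Δ| = 85.350104;  2% of max(1, |F·v|) = 0.794482.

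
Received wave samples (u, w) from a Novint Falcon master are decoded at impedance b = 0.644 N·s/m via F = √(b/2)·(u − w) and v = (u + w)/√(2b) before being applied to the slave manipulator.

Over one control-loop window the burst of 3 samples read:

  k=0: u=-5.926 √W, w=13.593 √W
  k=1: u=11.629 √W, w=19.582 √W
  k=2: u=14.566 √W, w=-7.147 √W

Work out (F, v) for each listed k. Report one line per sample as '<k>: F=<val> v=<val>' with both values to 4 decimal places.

k=0: u−w=-19.5190, u+w=7.6670; √(b/2)=0.5675, √(2b)=1.1349; F=0.5675×(-19.519)=-11.0761, v=7.6670/1.1349=6.7557
k=1: u−w=-7.9530, u+w=31.2110; √(b/2)=0.5675, √(2b)=1.1349; F=0.5675×(-7.953)=-4.5129, v=31.2110/1.1349=27.5011
k=2: u−w=21.7130, u+w=7.4190; √(b/2)=0.5675, √(2b)=1.1349; F=0.5675×21.713=12.3211, v=7.4190/1.1349=6.5371

0: F=-11.0761 v=6.7557
1: F=-4.5129 v=27.5011
2: F=12.3211 v=6.5371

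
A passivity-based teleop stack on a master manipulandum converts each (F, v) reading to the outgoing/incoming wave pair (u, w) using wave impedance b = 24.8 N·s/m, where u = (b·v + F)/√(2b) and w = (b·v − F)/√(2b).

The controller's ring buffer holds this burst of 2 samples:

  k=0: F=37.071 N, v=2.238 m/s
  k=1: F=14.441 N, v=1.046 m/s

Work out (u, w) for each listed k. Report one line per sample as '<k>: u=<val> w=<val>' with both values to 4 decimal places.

k=0: b·v=24.8×2.238=55.5024; √(2b)=7.0427; u=(55.5024+37.071)/7.0427=13.1445, w=(55.5024−37.071)/7.0427=2.6171
k=1: b·v=24.8×1.046=25.9408; √(2b)=7.0427; u=(25.9408+14.441)/7.0427=5.7338, w=(25.9408−14.441)/7.0427=1.6329

0: u=13.1445 w=2.6171
1: u=5.7338 w=1.6329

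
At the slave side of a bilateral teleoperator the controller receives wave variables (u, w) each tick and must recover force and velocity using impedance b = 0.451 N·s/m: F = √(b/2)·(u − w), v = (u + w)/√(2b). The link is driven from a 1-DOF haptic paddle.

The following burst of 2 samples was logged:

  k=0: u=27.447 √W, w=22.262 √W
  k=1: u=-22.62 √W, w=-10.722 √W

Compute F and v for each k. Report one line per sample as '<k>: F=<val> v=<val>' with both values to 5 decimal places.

k=0: u−w=5.18500, u+w=49.70900; √(b/2)=0.47487, √(2b)=0.94974; F=0.47487×5.185=2.46219, v=49.70900/0.94974=52.33976
k=1: u−w=-11.89800, u+w=-33.34200; √(b/2)=0.47487, √(2b)=0.94974; F=0.47487×(-11.898)=-5.64998, v=-33.34200/0.94974=-35.10657

0: F=2.46219 v=52.33976
1: F=-5.64998 v=-35.10657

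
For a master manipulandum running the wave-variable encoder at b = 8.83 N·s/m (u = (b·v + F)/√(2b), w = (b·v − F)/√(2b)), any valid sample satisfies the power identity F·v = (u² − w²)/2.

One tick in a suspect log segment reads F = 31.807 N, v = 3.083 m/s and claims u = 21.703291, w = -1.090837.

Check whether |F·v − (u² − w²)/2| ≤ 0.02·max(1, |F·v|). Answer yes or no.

no

F·v = 31.807×3.083 = 98.060981 W.
(u² − w²)/2 = (471.032840 − 1.189925)/2 = 234.921457 W.
|Δ| = 136.860476;  2% of max(1, |F·v|) = 1.961220.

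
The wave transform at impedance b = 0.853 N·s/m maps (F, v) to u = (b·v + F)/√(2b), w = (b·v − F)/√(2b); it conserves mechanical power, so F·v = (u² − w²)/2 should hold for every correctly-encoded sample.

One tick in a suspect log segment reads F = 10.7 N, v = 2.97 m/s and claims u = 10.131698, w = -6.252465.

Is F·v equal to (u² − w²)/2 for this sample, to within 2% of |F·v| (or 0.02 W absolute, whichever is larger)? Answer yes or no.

F·v = 10.7×2.97 = 31.779000 W.
(u² − w²)/2 = (102.651304 − 39.093319)/2 = 31.778993 W.
|Δ| = 0.000007;  2% of max(1, |F·v|) = 0.635580.

yes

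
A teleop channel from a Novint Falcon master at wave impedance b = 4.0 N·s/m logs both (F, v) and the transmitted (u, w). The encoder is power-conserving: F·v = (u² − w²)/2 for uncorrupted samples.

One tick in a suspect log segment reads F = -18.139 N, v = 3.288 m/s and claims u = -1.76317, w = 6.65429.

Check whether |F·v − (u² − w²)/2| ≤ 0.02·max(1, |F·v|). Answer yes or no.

F·v = (-18.139)×3.288 = -59.64103 W.
(u² − w²)/2 = (3.10877 − 44.27958)/2 = -20.58540 W.
|Δ| = 39.05563;  2% of max(1, |F·v|) = 1.19282.

no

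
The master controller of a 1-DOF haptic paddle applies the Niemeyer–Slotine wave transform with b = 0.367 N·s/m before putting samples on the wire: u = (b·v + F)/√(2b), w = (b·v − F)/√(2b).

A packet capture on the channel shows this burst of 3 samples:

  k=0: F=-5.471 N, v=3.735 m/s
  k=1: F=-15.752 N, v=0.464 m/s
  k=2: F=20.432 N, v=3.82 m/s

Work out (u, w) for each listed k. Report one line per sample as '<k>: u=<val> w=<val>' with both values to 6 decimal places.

0: u=-4.785891 w=7.985808
1: u=-18.187254 w=18.584781
2: u=25.484967 w=-22.212228

k=0: b·v=0.367×3.735=1.370745; √(2b)=0.856738; u=(1.370745+(-5.471))/0.856738=-4.785891, w=(1.370745−(-5.471))/0.856738=7.985808
k=1: b·v=0.367×0.464=0.170288; √(2b)=0.856738; u=(0.170288+(-15.752))/0.856738=-18.187254, w=(0.170288−(-15.752))/0.856738=18.584781
k=2: b·v=0.367×3.82=1.401940; √(2b)=0.856738; u=(1.401940+20.432)/0.856738=25.484967, w=(1.401940−20.432)/0.856738=-22.212228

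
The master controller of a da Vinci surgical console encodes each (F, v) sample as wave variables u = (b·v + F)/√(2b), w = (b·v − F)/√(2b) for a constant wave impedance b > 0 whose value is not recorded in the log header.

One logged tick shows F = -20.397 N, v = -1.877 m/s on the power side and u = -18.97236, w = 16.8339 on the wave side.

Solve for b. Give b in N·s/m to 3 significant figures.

u + w = -2.1385;  u + w = √(2b)·v, so √(2b) = -2.1385/(-1.877) = 1.1393.
b = (√(2b))²/2 = 1.2980/2 = 0.6490.
(Check via u − w = 2F/√(2b): u − w = -35.8063, 2F/√(2b) = -35.8063.)

b = 0.649 N·s/m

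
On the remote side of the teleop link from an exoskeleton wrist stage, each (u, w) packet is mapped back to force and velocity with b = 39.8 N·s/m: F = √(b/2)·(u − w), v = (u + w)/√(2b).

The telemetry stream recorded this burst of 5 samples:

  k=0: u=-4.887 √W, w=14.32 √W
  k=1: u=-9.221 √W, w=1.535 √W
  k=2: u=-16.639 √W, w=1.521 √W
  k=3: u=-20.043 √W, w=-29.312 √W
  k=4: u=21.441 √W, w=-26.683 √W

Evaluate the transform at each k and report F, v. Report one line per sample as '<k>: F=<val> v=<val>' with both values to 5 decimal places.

0: F=-85.68131 v=1.05729
1: F=-47.98189 v=-0.86148
2: F=-81.01070 v=-1.69449
3: F=41.34847 v=-5.53190
4: F=214.67835 v=-0.58754

k=0: u−w=-19.20700, u+w=9.43300; √(b/2)=4.46094, √(2b)=8.92188; F=4.46094×(-19.207)=-85.68131, v=9.43300/8.92188=1.05729
k=1: u−w=-10.75600, u+w=-7.68600; √(b/2)=4.46094, √(2b)=8.92188; F=4.46094×(-10.756)=-47.98189, v=-7.68600/8.92188=-0.86148
k=2: u−w=-18.16000, u+w=-15.11800; √(b/2)=4.46094, √(2b)=8.92188; F=4.46094×(-18.16)=-81.01070, v=-15.11800/8.92188=-1.69449
k=3: u−w=9.26900, u+w=-49.35500; √(b/2)=4.46094, √(2b)=8.92188; F=4.46094×9.269=41.34847, v=-49.35500/8.92188=-5.53190
k=4: u−w=48.12400, u+w=-5.24200; √(b/2)=4.46094, √(2b)=8.92188; F=4.46094×48.124=214.67835, v=-5.24200/8.92188=-0.58754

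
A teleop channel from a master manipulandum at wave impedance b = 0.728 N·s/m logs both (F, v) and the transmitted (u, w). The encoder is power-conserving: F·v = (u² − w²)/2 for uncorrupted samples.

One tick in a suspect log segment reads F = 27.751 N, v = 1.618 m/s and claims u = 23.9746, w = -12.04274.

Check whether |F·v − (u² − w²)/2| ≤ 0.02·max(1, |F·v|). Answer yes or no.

no

F·v = 27.751×1.618 = 44.9011 W.
(u² − w²)/2 = (574.7814 − 145.0276)/2 = 214.8769 W.
|Δ| = 169.9758;  2% of max(1, |F·v|) = 0.8980.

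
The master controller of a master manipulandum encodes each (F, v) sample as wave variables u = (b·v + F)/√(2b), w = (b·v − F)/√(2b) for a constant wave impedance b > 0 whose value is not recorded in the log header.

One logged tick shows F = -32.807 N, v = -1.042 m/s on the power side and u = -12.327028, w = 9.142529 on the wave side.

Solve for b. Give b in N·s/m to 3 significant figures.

b = 4.67 N·s/m

u + w = -3.184499;  u + w = √(2b)·v, so √(2b) = -3.184499/(-1.042) = 3.056141.
b = (√(2b))²/2 = 9.339998/2 = 4.669999.
(Check via u − w = 2F/√(2b): u − w = -21.469557, 2F/√(2b) = -21.469559.)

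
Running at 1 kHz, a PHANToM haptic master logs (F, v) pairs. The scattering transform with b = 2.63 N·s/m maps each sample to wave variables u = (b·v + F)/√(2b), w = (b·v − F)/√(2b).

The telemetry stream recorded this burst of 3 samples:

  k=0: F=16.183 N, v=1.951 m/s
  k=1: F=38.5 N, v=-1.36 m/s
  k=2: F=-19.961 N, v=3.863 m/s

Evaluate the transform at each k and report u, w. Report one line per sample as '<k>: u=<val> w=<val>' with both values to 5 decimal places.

k=0: b·v=2.63×1.951=5.13113; √(2b)=2.29347; u=(5.13113+16.183)/2.29347=9.29340, w=(5.13113−16.183)/2.29347=-4.81884
k=1: b·v=2.63×(-1.36)=-3.57680; √(2b)=2.29347; u=(-3.57680+38.5)/2.29347=15.22724, w=(-3.57680−38.5)/2.29347=-18.34636
k=2: b·v=2.63×3.863=10.15969; √(2b)=2.29347; u=(10.15969+(-19.961))/2.29347=-4.27357, w=(10.15969−(-19.961))/2.29347=13.13324

0: u=9.29340 w=-4.81884
1: u=15.22724 w=-18.34636
2: u=-4.27357 w=13.13324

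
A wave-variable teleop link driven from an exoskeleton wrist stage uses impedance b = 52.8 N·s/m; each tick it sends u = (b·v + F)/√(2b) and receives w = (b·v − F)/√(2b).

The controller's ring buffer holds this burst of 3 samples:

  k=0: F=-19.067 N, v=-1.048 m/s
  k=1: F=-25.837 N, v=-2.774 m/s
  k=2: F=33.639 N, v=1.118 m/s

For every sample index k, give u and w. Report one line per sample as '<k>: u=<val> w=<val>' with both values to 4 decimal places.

0: u=-7.2402 w=-3.5293
1: u=-16.7673 w=-11.7388
2: u=9.0179 w=2.4709

k=0: b·v=52.8×(-1.048)=-55.3344; √(2b)=10.2762; u=(-55.3344+(-19.067))/10.2762=-7.2402, w=(-55.3344−(-19.067))/10.2762=-3.5293
k=1: b·v=52.8×(-2.774)=-146.4672; √(2b)=10.2762; u=(-146.4672+(-25.837))/10.2762=-16.7673, w=(-146.4672−(-25.837))/10.2762=-11.7388
k=2: b·v=52.8×1.118=59.0304; √(2b)=10.2762; u=(59.0304+33.639)/10.2762=9.0179, w=(59.0304−33.639)/10.2762=2.4709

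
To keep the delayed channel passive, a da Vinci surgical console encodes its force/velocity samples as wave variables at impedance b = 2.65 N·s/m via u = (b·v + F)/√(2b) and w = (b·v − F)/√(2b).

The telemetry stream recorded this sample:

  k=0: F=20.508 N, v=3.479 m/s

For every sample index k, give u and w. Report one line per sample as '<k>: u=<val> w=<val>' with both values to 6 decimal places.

0: u=12.912736 w=-4.903476

k=0: b·v=2.65×3.479=9.219350; √(2b)=2.302173; u=(9.219350+20.508)/2.302173=12.912736, w=(9.219350−20.508)/2.302173=-4.903476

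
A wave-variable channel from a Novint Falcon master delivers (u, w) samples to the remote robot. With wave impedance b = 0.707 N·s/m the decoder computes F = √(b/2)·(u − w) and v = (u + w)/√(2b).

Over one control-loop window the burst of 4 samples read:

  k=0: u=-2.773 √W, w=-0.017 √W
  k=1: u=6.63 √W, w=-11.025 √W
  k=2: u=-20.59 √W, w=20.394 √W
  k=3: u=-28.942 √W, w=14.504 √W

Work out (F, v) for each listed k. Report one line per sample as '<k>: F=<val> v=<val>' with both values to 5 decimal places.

k=0: u−w=-2.75600, u+w=-2.79000; √(b/2)=0.59456, √(2b)=1.18912; F=0.59456×(-2.756)=-1.63860, v=-2.79000/1.18912=-2.34628
k=1: u−w=17.65500, u+w=-4.39500; √(b/2)=0.59456, √(2b)=1.18912; F=0.59456×17.655=10.49693, v=-4.39500/1.18912=-3.69602
k=2: u−w=-40.98400, u+w=-0.19600; √(b/2)=0.59456, √(2b)=1.18912; F=0.59456×(-40.984)=-24.36739, v=-0.19600/1.18912=-0.16483
k=3: u−w=-43.44600, u+w=-14.43800; √(b/2)=0.59456, √(2b)=1.18912; F=0.59456×(-43.446)=-25.83120, v=-14.43800/1.18912=-12.14178

0: F=-1.63860 v=-2.34628
1: F=10.49693 v=-3.69602
2: F=-24.36739 v=-0.16483
3: F=-25.83120 v=-12.14178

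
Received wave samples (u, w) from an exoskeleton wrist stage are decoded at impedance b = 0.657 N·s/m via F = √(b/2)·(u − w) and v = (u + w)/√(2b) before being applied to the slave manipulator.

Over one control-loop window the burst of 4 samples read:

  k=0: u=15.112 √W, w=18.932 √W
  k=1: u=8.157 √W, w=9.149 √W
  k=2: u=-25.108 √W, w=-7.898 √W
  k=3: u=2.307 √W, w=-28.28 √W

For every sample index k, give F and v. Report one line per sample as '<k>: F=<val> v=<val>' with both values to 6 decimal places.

0: F=-2.189430 v=29.699073
1: F=-0.568564 v=15.097291
2: F=-9.863898 v=-28.793550
3: F=17.530914 v=-22.658149

k=0: u−w=-3.820000, u+w=34.044000; √(b/2)=0.573149, √(2b)=1.146298; F=0.573149×(-3.82)=-2.189430, v=34.044000/1.146298=29.699073
k=1: u−w=-0.992000, u+w=17.306000; √(b/2)=0.573149, √(2b)=1.146298; F=0.573149×(-0.992)=-0.568564, v=17.306000/1.146298=15.097291
k=2: u−w=-17.210000, u+w=-33.006000; √(b/2)=0.573149, √(2b)=1.146298; F=0.573149×(-17.21)=-9.863898, v=-33.006000/1.146298=-28.793550
k=3: u−w=30.587000, u+w=-25.973000; √(b/2)=0.573149, √(2b)=1.146298; F=0.573149×30.587=17.530914, v=-25.973000/1.146298=-22.658149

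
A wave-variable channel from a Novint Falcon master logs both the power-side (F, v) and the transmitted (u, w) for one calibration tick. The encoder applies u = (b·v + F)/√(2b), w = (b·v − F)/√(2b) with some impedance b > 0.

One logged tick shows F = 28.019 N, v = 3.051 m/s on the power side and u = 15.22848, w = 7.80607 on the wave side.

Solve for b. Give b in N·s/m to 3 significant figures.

u + w = 23.03455;  u + w = √(2b)·v, so √(2b) = 23.03455/3.051 = 7.54984.
b = (√(2b))²/2 = 57.00003/2 = 28.50001.
(Check via u − w = 2F/√(2b): u − w = 7.42241, 2F/√(2b) = 7.42241.)

b = 28.5 N·s/m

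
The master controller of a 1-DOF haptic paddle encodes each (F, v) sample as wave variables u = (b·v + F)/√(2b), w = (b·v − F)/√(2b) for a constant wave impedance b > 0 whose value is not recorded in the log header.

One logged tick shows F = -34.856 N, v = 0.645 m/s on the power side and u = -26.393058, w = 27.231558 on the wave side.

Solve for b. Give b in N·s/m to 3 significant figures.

u + w = 0.838500;  u + w = √(2b)·v, so √(2b) = 0.838500/0.645 = 1.300000.
b = (√(2b))²/2 = 1.690000/2 = 0.845000.
(Check via u − w = 2F/√(2b): u − w = -53.624616, 2F/√(2b) = -53.624615.)

b = 0.845 N·s/m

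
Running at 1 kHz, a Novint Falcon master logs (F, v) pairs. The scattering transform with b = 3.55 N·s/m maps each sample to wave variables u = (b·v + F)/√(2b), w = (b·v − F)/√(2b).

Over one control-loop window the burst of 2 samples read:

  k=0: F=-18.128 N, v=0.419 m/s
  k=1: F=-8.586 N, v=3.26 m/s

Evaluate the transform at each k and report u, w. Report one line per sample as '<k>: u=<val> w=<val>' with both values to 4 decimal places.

0: u=-6.2451 w=7.3615
1: u=1.1210 w=7.5655

k=0: b·v=3.55×0.419=1.4874; √(2b)=2.6646; u=(1.4874+(-18.128))/2.6646=-6.2451, w=(1.4874−(-18.128))/2.6646=7.3615
k=1: b·v=3.55×3.26=11.5730; √(2b)=2.6646; u=(11.5730+(-8.586))/2.6646=1.1210, w=(11.5730−(-8.586))/2.6646=7.5655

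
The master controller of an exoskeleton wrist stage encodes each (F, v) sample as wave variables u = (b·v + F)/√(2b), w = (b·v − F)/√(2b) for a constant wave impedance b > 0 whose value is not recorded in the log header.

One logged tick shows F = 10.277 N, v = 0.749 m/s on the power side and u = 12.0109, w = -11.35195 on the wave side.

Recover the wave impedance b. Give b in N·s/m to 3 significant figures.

u + w = 0.6589;  u + w = √(2b)·v, so √(2b) = 0.6589/0.749 = 0.8798.
b = (√(2b))²/2 = 0.7740/2 = 0.3870.
(Check via u − w = 2F/√(2b): u − w = 23.3629, 2F/√(2b) = 23.3628.)

b = 0.387 N·s/m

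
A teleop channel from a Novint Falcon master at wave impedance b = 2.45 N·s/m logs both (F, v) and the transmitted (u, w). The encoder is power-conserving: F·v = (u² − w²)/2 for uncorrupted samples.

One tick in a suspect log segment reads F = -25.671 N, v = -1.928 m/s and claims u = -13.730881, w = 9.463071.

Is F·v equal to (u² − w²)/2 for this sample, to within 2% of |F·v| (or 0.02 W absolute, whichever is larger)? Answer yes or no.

yes

F·v = (-25.671)×(-1.928) = 49.493688 W.
(u² − w²)/2 = (188.537093 − 89.549713)/2 = 49.493690 W.
|Δ| = 0.000002;  2% of max(1, |F·v|) = 0.989874.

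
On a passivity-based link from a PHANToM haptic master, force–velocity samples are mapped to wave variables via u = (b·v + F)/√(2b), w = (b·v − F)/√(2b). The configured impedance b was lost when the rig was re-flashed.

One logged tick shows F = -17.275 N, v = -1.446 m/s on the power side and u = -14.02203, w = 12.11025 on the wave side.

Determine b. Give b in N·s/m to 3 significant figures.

b = 0.874 N·s/m

u + w = -1.91178;  u + w = √(2b)·v, so √(2b) = -1.91178/(-1.446) = 1.32212.
b = (√(2b))²/2 = 1.74799/2 = 0.87400.
(Check via u − w = 2F/√(2b): u − w = -26.13228, 2F/√(2b) = -26.13235.)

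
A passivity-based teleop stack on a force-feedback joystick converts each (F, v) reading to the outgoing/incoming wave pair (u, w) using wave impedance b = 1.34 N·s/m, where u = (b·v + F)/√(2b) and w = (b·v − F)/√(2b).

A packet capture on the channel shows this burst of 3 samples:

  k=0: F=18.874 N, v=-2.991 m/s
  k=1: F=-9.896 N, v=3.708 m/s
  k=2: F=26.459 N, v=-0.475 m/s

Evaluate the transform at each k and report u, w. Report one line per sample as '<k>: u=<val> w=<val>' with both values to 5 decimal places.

0: u=9.08089 w=-13.97737
1: u=-3.00982 w=9.08007
2: u=15.77360 w=-16.55121

k=0: b·v=1.34×(-2.991)=-4.00794; √(2b)=1.63707; u=(-4.00794+18.874)/1.63707=9.08089, w=(-4.00794−18.874)/1.63707=-13.97737
k=1: b·v=1.34×3.708=4.96872; √(2b)=1.63707; u=(4.96872+(-9.896))/1.63707=-3.00982, w=(4.96872−(-9.896))/1.63707=9.08007
k=2: b·v=1.34×(-0.475)=-0.63650; √(2b)=1.63707; u=(-0.63650+26.459)/1.63707=15.77360, w=(-0.63650−26.459)/1.63707=-16.55121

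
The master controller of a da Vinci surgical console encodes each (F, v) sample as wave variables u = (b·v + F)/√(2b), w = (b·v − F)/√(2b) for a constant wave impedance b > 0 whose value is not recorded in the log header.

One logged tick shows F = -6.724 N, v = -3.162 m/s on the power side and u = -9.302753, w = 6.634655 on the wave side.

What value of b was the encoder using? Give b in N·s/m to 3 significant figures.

u + w = -2.668098;  u + w = √(2b)·v, so √(2b) = -2.668098/(-3.162) = 0.843801.
b = (√(2b))²/2 = 0.712000/2 = 0.356000.
(Check via u − w = 2F/√(2b): u − w = -15.937408, 2F/√(2b) = -15.937412.)

b = 0.356 N·s/m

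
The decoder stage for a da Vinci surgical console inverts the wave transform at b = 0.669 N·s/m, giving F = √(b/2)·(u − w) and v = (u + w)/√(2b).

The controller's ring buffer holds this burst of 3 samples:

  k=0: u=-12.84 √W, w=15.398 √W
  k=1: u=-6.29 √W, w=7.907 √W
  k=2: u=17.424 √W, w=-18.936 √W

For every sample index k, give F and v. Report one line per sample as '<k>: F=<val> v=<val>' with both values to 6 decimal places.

0: F=-16.331723 v=2.211426
1: F=-8.210973 v=1.397919
2: F=21.029160 v=-1.307145

k=0: u−w=-28.238000, u+w=2.558000; √(b/2)=0.578360, √(2b)=1.156719; F=0.578360×(-28.238)=-16.331723, v=2.558000/1.156719=2.211426
k=1: u−w=-14.197000, u+w=1.617000; √(b/2)=0.578360, √(2b)=1.156719; F=0.578360×(-14.197)=-8.210973, v=1.617000/1.156719=1.397919
k=2: u−w=36.360000, u+w=-1.512000; √(b/2)=0.578360, √(2b)=1.156719; F=0.578360×36.36=21.029160, v=-1.512000/1.156719=-1.307145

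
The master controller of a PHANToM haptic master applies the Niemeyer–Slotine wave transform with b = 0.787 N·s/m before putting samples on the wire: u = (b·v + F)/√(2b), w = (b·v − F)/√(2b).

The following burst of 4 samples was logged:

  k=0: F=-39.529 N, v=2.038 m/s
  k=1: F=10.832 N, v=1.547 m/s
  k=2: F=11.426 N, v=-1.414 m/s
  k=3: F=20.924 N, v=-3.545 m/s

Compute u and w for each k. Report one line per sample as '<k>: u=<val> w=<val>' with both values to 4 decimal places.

0: u=-30.2290 w=32.7859
1: u=9.6043 w=-7.6635
2: u=8.2204 w=-9.9943
3: u=14.4542 w=-18.9017

k=0: b·v=0.787×2.038=1.6039; √(2b)=1.2546; u=(1.6039+(-39.529))/1.2546=-30.2290, w=(1.6039−(-39.529))/1.2546=32.7859
k=1: b·v=0.787×1.547=1.2175; √(2b)=1.2546; u=(1.2175+10.832)/1.2546=9.6043, w=(1.2175−10.832)/1.2546=-7.6635
k=2: b·v=0.787×(-1.414)=-1.1128; √(2b)=1.2546; u=(-1.1128+11.426)/1.2546=8.2204, w=(-1.1128−11.426)/1.2546=-9.9943
k=3: b·v=0.787×(-3.545)=-2.7899; √(2b)=1.2546; u=(-2.7899+20.924)/1.2546=14.4542, w=(-2.7899−20.924)/1.2546=-18.9017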